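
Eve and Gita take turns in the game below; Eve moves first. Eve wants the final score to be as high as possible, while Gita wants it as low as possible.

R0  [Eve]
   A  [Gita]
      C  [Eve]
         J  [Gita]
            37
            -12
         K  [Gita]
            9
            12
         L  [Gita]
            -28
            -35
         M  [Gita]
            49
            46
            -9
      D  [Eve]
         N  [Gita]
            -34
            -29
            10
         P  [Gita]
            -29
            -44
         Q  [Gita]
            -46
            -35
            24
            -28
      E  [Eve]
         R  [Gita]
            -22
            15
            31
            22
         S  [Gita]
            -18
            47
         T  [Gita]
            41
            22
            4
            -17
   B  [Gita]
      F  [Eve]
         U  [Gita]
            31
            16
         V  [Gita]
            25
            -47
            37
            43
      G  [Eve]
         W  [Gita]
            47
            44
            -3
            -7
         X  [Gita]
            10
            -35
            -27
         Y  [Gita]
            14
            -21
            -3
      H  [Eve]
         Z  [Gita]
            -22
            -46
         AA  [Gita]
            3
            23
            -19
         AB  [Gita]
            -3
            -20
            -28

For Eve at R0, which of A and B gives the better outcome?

B

J (Gita): min(37, -12) = -12
K (Gita): min(9, 12) = 9
L (Gita): min(-28, -35) = -35
M (Gita): min(49, 46, -9) = -9
C (Eve): max(-12, 9, -35, -9) = 9
N (Gita): min(-34, -29, 10) = -34
P (Gita): min(-29, -44) = -44
Q (Gita): min(-46, -35, 24, -28) = -46
D (Eve): max(-34, -44, -46) = -34
R (Gita): min(-22, 15, 31, 22) = -22
S (Gita): min(-18, 47) = -18
T (Gita): min(41, 22, 4, -17) = -17
E (Eve): max(-22, -18, -17) = -17
A (Gita): min(9, -34, -17) = -34
U (Gita): min(31, 16) = 16
V (Gita): min(25, -47, 37, 43) = -47
F (Eve): max(16, -47) = 16
W (Gita): min(47, 44, -3, -7) = -7
X (Gita): min(10, -35, -27) = -35
Y (Gita): min(14, -21, -3) = -21
G (Eve): max(-7, -35, -21) = -7
Z (Gita): min(-22, -46) = -46
AA (Gita): min(3, 23, -19) = -19
AB (Gita): min(-3, -20, -28) = -28
H (Eve): max(-46, -19, -28) = -19
B (Gita): min(16, -7, -19) = -19
Eve prefers the higher value; A=-34, B=-19. B is better since -19 > -34.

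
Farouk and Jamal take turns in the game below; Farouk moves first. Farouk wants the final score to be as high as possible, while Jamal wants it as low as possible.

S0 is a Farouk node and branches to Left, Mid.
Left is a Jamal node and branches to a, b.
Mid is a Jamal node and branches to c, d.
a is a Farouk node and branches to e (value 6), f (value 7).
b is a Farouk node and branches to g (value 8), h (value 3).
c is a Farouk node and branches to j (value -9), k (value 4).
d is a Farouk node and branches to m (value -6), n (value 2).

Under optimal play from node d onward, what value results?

d (Farouk): max(-6, 2) = 2

2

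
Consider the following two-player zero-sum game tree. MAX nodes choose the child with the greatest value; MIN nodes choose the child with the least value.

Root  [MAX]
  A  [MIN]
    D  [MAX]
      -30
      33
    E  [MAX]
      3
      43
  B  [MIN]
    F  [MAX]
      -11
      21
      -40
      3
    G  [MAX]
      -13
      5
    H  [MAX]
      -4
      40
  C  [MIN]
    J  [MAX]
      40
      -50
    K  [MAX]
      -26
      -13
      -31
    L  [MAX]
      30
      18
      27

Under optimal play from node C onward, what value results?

J (MAX): max(40, -50) = 40
K (MAX): max(-26, -13, -31) = -13
L (MAX): max(30, 18, 27) = 30
C (MIN): min(40, -13, 30) = -13

-13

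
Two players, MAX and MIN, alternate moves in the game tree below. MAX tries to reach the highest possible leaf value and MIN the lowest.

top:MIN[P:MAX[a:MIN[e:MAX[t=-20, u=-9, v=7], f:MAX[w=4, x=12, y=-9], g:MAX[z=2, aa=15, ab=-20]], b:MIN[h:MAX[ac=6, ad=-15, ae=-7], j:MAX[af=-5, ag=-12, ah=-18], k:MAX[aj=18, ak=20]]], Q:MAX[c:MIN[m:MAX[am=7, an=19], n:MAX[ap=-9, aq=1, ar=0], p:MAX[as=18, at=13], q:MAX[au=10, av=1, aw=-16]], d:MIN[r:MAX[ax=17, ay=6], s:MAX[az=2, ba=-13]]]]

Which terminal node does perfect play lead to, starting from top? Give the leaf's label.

az

e (MAX): max(-20, -9, 7) = 7
f (MAX): max(4, 12, -9) = 12
g (MAX): max(2, 15, -20) = 15
a (MIN): min(7, 12, 15) = 7
h (MAX): max(6, -15, -7) = 6
j (MAX): max(-5, -12, -18) = -5
k (MAX): max(18, 20) = 20
b (MIN): min(6, -5, 20) = -5
P (MAX): max(7, -5) = 7
m (MAX): max(7, 19) = 19
n (MAX): max(-9, 1, 0) = 1
p (MAX): max(18, 13) = 18
q (MAX): max(10, 1, -16) = 10
c (MIN): min(19, 1, 18, 10) = 1
r (MAX): max(17, 6) = 17
s (MAX): max(2, -13) = 2
d (MIN): min(17, 2) = 2
Q (MAX): max(1, 2) = 2
top (MIN): min(7, 2) = 2
At top, MIN picks Q (lowest: 2).
At Q, MAX picks d (highest: 2).
At d, MIN picks s (lowest: 2).
At s, MAX picks az (highest: 2).
Terminal value 2.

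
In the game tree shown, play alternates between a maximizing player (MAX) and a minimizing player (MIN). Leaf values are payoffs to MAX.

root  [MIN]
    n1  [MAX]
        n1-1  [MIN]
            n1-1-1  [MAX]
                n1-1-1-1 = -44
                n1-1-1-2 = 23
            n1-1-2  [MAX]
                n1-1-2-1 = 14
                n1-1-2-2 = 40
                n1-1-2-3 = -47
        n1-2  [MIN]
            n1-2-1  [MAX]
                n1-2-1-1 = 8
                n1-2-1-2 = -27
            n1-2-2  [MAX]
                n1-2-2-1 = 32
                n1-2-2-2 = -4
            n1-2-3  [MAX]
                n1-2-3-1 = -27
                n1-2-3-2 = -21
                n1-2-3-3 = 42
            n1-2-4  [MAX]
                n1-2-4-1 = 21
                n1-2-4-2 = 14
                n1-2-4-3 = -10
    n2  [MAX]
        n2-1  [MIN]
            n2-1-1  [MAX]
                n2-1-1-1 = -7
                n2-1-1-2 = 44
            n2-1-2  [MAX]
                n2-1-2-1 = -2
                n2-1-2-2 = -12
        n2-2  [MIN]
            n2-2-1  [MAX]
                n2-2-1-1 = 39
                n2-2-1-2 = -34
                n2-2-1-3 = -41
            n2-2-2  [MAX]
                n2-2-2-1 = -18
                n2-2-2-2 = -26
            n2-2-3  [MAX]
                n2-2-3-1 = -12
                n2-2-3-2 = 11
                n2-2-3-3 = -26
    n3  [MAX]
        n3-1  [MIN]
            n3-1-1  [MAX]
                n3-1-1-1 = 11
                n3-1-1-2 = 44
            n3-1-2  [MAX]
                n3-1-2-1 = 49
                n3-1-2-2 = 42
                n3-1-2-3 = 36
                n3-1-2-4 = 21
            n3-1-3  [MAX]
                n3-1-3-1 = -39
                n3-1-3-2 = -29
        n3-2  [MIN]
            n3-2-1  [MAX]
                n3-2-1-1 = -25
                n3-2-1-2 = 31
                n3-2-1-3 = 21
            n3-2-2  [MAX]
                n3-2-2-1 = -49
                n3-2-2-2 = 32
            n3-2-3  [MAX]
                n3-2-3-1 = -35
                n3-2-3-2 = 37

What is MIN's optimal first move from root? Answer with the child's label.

n1-1-1 (MAX): max(-44, 23) = 23
n1-1-2 (MAX): max(14, 40, -47) = 40
n1-1 (MIN): min(23, 40) = 23
n1-2-1 (MAX): max(8, -27) = 8
n1-2-2 (MAX): max(32, -4) = 32
n1-2-3 (MAX): max(-27, -21, 42) = 42
n1-2-4 (MAX): max(21, 14, -10) = 21
n1-2 (MIN): min(8, 32, 42, 21) = 8
n1 (MAX): max(23, 8) = 23
n2-1-1 (MAX): max(-7, 44) = 44
n2-1-2 (MAX): max(-2, -12) = -2
n2-1 (MIN): min(44, -2) = -2
n2-2-1 (MAX): max(39, -34, -41) = 39
n2-2-2 (MAX): max(-18, -26) = -18
n2-2-3 (MAX): max(-12, 11, -26) = 11
n2-2 (MIN): min(39, -18, 11) = -18
n2 (MAX): max(-2, -18) = -2
n3-1-1 (MAX): max(11, 44) = 44
n3-1-2 (MAX): max(49, 42, 36, 21) = 49
n3-1-3 (MAX): max(-39, -29) = -29
n3-1 (MIN): min(44, 49, -29) = -29
n3-2-1 (MAX): max(-25, 31, 21) = 31
n3-2-2 (MAX): max(-49, 32) = 32
n3-2-3 (MAX): max(-35, 37) = 37
n3-2 (MIN): min(31, 32, 37) = 31
n3 (MAX): max(-29, 31) = 31
root (MIN): min(23, -2, 31) = -2
MIN at root wants the lowest of {n1=23, n2=-2, n3=31}, so chooses n2.

n2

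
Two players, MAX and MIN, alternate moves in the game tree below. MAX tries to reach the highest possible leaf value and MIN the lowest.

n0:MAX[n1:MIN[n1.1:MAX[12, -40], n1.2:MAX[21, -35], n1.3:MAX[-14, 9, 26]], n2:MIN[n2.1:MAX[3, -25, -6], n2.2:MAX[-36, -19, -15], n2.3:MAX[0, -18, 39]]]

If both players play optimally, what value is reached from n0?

n1.1 (MAX): max(12, -40) = 12
n1.2 (MAX): max(21, -35) = 21
n1.3 (MAX): max(-14, 9, 26) = 26
n1 (MIN): min(12, 21, 26) = 12
n2.1 (MAX): max(3, -25, -6) = 3
n2.2 (MAX): max(-36, -19, -15) = -15
n2.3 (MAX): max(0, -18, 39) = 39
n2 (MIN): min(3, -15, 39) = -15
n0 (MAX): max(12, -15) = 12

12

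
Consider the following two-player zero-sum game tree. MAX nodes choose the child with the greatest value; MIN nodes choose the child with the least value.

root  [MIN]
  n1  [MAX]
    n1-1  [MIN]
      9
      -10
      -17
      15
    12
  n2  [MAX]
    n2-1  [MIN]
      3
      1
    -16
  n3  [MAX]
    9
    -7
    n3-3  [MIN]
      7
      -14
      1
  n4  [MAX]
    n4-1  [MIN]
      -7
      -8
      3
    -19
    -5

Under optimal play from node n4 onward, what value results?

-5

n4-1 (MIN): min(-7, -8, 3) = -8
n4 (MAX): max(-8, -19, -5) = -5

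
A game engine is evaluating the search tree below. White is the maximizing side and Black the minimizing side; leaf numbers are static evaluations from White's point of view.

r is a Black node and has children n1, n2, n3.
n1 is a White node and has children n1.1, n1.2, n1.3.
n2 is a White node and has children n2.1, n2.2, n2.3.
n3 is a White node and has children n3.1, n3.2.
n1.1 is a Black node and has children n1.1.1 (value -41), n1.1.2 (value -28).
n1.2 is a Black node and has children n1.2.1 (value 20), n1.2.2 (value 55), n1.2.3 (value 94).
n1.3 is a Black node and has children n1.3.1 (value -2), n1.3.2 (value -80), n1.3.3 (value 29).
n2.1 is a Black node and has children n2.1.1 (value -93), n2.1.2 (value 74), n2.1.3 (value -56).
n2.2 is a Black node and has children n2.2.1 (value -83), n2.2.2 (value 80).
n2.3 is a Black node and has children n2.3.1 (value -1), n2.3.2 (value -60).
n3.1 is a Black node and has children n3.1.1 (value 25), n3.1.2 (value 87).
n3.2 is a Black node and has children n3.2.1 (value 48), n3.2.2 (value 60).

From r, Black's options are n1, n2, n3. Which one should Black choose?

n1.1 (Black): min(-41, -28) = -41
n1.2 (Black): min(20, 55, 94) = 20
n1.3 (Black): min(-2, -80, 29) = -80
n1 (White): max(-41, 20, -80) = 20
n2.1 (Black): min(-93, 74, -56) = -93
n2.2 (Black): min(-83, 80) = -83
n2.3 (Black): min(-1, -60) = -60
n2 (White): max(-93, -83, -60) = -60
n3.1 (Black): min(25, 87) = 25
n3.2 (Black): min(48, 60) = 48
n3 (White): max(25, 48) = 48
r (Black): min(20, -60, 48) = -60
Black at r wants the lowest of {n1=20, n2=-60, n3=48}, so chooses n2.

n2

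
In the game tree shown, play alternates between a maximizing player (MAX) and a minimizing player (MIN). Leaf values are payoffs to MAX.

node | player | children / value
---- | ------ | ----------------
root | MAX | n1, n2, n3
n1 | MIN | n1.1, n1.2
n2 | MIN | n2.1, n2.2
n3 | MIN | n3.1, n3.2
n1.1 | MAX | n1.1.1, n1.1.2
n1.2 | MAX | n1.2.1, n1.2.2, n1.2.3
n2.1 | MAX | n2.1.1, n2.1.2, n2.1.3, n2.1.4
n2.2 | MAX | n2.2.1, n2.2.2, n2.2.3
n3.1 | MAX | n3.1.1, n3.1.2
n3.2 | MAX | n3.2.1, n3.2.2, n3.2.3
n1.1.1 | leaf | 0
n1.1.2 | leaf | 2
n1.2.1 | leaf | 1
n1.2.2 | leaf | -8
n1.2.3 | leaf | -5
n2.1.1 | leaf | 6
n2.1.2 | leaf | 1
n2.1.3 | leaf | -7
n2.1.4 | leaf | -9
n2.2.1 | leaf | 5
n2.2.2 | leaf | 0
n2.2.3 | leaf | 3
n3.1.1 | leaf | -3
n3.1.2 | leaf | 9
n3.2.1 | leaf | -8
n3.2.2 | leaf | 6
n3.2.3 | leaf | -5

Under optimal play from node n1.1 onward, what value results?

2

n1.1 (MAX): max(0, 2) = 2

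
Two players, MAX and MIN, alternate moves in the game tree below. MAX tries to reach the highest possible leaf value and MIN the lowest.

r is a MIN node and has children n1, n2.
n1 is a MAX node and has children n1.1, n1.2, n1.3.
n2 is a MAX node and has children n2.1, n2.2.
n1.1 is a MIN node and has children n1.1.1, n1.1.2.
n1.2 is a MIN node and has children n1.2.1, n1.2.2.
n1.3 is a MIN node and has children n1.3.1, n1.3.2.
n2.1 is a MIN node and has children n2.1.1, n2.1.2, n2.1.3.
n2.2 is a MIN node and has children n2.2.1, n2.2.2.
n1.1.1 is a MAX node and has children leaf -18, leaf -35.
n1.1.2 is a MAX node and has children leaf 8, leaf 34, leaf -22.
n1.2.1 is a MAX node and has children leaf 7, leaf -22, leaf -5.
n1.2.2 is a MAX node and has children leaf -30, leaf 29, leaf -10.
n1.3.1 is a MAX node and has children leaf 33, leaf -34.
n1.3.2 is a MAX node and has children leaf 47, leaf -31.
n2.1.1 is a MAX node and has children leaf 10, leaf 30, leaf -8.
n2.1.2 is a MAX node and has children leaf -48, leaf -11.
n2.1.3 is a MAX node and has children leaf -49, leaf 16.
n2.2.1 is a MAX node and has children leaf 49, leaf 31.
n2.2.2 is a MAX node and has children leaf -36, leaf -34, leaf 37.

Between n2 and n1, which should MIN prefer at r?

n2.1.1 (MAX): max(10, 30, -8) = 30
n2.1.2 (MAX): max(-48, -11) = -11
n2.1.3 (MAX): max(-49, 16) = 16
n2.1 (MIN): min(30, -11, 16) = -11
n2.2.1 (MAX): max(49, 31) = 49
n2.2.2 (MAX): max(-36, -34, 37) = 37
n2.2 (MIN): min(49, 37) = 37
n2 (MAX): max(-11, 37) = 37
n1.1.1 (MAX): max(-18, -35) = -18
n1.1.2 (MAX): max(8, 34, -22) = 34
n1.1 (MIN): min(-18, 34) = -18
n1.2.1 (MAX): max(7, -22, -5) = 7
n1.2.2 (MAX): max(-30, 29, -10) = 29
n1.2 (MIN): min(7, 29) = 7
n1.3.1 (MAX): max(33, -34) = 33
n1.3.2 (MAX): max(47, -31) = 47
n1.3 (MIN): min(33, 47) = 33
n1 (MAX): max(-18, 7, 33) = 33
MIN prefers the lower value; n2=37, n1=33. n1 is better since 33 < 37.

n1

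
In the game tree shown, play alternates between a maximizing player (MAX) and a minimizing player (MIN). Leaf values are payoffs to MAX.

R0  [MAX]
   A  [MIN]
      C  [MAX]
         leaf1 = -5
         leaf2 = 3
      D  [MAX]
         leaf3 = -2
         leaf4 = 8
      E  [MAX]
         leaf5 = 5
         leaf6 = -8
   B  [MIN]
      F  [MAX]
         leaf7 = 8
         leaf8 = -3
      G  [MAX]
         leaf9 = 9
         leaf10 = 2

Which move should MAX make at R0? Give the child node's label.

B

C (MAX): max(-5, 3) = 3
D (MAX): max(-2, 8) = 8
E (MAX): max(5, -8) = 5
A (MIN): min(3, 8, 5) = 3
F (MAX): max(8, -3) = 8
G (MAX): max(9, 2) = 9
B (MIN): min(8, 9) = 8
R0 (MAX): max(3, 8) = 8
MAX at R0 wants the highest of {A=3, B=8}, so chooses B.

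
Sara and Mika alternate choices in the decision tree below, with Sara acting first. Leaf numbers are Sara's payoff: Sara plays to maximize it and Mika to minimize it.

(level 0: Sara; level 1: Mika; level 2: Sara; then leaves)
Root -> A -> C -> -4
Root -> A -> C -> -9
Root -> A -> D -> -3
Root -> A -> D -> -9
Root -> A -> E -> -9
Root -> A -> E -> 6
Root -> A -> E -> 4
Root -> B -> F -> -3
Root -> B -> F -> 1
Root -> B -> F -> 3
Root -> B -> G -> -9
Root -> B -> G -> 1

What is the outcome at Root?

1

C (Sara): max(-4, -9) = -4
D (Sara): max(-3, -9) = -3
E (Sara): max(-9, 6, 4) = 6
A (Mika): min(-4, -3, 6) = -4
F (Sara): max(-3, 1, 3) = 3
G (Sara): max(-9, 1) = 1
B (Mika): min(3, 1) = 1
Root (Sara): max(-4, 1) = 1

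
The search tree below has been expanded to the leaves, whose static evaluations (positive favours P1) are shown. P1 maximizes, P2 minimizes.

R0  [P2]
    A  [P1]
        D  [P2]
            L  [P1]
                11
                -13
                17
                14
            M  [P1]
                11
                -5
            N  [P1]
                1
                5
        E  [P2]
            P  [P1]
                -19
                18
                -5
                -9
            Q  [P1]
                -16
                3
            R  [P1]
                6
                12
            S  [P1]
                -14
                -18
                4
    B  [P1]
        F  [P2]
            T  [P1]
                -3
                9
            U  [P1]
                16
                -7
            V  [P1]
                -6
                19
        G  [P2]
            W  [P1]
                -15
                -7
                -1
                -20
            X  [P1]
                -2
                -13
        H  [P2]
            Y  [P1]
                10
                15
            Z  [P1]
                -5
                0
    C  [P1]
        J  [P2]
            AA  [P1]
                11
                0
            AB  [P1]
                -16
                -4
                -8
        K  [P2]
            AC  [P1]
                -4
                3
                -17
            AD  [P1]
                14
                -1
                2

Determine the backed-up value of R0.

3

L (P1): max(11, -13, 17, 14) = 17
M (P1): max(11, -5) = 11
N (P1): max(1, 5) = 5
D (P2): min(17, 11, 5) = 5
P (P1): max(-19, 18, -5, -9) = 18
Q (P1): max(-16, 3) = 3
R (P1): max(6, 12) = 12
S (P1): max(-14, -18, 4) = 4
E (P2): min(18, 3, 12, 4) = 3
A (P1): max(5, 3) = 5
T (P1): max(-3, 9) = 9
U (P1): max(16, -7) = 16
V (P1): max(-6, 19) = 19
F (P2): min(9, 16, 19) = 9
W (P1): max(-15, -7, -1, -20) = -1
X (P1): max(-2, -13) = -2
G (P2): min(-1, -2) = -2
Y (P1): max(10, 15) = 15
Z (P1): max(-5, 0) = 0
H (P2): min(15, 0) = 0
B (P1): max(9, -2, 0) = 9
AA (P1): max(11, 0) = 11
AB (P1): max(-16, -4, -8) = -4
J (P2): min(11, -4) = -4
AC (P1): max(-4, 3, -17) = 3
AD (P1): max(14, -1, 2) = 14
K (P2): min(3, 14) = 3
C (P1): max(-4, 3) = 3
R0 (P2): min(5, 9, 3) = 3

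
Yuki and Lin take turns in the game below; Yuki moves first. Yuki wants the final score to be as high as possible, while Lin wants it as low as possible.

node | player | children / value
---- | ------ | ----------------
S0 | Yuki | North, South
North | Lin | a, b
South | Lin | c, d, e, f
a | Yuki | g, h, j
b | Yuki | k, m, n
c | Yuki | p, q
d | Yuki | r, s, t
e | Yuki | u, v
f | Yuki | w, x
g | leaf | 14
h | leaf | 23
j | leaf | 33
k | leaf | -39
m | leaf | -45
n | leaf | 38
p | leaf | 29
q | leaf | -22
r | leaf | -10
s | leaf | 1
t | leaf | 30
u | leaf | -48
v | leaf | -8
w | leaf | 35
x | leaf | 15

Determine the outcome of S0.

33

a (Yuki): max(14, 23, 33) = 33
b (Yuki): max(-39, -45, 38) = 38
North (Lin): min(33, 38) = 33
c (Yuki): max(29, -22) = 29
d (Yuki): max(-10, 1, 30) = 30
e (Yuki): max(-48, -8) = -8
f (Yuki): max(35, 15) = 35
South (Lin): min(29, 30, -8, 35) = -8
S0 (Yuki): max(33, -8) = 33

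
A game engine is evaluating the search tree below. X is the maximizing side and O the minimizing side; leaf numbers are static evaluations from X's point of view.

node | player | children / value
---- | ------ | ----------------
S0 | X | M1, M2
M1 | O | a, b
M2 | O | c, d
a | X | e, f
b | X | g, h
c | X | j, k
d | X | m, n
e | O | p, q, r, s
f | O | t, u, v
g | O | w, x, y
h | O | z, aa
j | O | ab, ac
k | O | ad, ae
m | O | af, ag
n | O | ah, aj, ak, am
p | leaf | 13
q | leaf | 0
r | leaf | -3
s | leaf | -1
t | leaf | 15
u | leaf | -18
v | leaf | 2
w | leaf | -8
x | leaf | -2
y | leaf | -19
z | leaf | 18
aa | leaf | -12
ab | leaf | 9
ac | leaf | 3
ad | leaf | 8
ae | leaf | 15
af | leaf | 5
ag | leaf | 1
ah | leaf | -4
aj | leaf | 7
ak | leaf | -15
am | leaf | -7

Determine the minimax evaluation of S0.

e (O): min(13, 0, -3, -1) = -3
f (O): min(15, -18, 2) = -18
a (X): max(-3, -18) = -3
g (O): min(-8, -2, -19) = -19
h (O): min(18, -12) = -12
b (X): max(-19, -12) = -12
M1 (O): min(-3, -12) = -12
j (O): min(9, 3) = 3
k (O): min(8, 15) = 8
c (X): max(3, 8) = 8
m (O): min(5, 1) = 1
n (O): min(-4, 7, -15, -7) = -15
d (X): max(1, -15) = 1
M2 (O): min(8, 1) = 1
S0 (X): max(-12, 1) = 1

1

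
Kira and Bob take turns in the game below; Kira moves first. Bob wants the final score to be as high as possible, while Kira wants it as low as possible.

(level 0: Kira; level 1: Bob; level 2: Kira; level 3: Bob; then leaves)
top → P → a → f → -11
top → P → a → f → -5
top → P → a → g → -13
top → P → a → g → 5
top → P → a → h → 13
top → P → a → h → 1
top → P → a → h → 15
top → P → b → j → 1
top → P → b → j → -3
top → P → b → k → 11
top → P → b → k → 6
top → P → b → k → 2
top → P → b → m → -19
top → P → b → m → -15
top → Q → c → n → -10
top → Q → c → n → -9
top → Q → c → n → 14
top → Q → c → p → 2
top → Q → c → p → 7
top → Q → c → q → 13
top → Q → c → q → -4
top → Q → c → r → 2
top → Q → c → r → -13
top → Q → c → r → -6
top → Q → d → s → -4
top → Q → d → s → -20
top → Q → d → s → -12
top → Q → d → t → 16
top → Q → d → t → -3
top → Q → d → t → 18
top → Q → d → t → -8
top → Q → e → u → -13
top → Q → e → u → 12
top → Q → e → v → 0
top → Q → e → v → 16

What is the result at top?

-5

f (Bob): max(-11, -5) = -5
g (Bob): max(-13, 5) = 5
h (Bob): max(13, 1, 15) = 15
a (Kira): min(-5, 5, 15) = -5
j (Bob): max(1, -3) = 1
k (Bob): max(11, 6, 2) = 11
m (Bob): max(-19, -15) = -15
b (Kira): min(1, 11, -15) = -15
P (Bob): max(-5, -15) = -5
n (Bob): max(-10, -9, 14) = 14
p (Bob): max(2, 7) = 7
q (Bob): max(13, -4) = 13
r (Bob): max(2, -13, -6) = 2
c (Kira): min(14, 7, 13, 2) = 2
s (Bob): max(-4, -20, -12) = -4
t (Bob): max(16, -3, 18, -8) = 18
d (Kira): min(-4, 18) = -4
u (Bob): max(-13, 12) = 12
v (Bob): max(0, 16) = 16
e (Kira): min(12, 16) = 12
Q (Bob): max(2, -4, 12) = 12
top (Kira): min(-5, 12) = -5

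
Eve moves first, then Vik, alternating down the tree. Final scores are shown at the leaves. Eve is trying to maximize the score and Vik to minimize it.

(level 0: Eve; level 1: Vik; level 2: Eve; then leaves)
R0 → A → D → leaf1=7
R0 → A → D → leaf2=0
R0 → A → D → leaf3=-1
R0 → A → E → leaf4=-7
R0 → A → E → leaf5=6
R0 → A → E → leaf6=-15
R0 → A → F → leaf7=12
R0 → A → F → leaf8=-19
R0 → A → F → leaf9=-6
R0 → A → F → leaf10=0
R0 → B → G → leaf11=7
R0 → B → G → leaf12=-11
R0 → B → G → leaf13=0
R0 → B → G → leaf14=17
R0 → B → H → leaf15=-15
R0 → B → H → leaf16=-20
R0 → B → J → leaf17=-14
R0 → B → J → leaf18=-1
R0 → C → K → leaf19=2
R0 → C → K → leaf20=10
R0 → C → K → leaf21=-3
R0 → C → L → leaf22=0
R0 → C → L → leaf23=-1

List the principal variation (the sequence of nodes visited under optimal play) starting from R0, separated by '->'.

D (Eve): max(7, 0, -1) = 7
E (Eve): max(-7, 6, -15) = 6
F (Eve): max(12, -19, -6, 0) = 12
A (Vik): min(7, 6, 12) = 6
G (Eve): max(7, -11, 0, 17) = 17
H (Eve): max(-15, -20) = -15
J (Eve): max(-14, -1) = -1
B (Vik): min(17, -15, -1) = -15
K (Eve): max(2, 10, -3) = 10
L (Eve): max(0, -1) = 0
C (Vik): min(10, 0) = 0
R0 (Eve): max(6, -15, 0) = 6
At R0, Eve picks A (highest: 6).
At A, Vik picks E (lowest: 6).
At E, Eve picks leaf5 (highest: 6).
Terminal value 6.

R0 -> A -> E -> leaf5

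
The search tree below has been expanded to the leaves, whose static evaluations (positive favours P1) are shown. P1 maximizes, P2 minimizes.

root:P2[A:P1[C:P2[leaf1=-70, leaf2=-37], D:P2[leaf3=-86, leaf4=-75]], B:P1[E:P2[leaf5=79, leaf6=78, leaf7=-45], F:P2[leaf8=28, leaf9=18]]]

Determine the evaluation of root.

C (P2): min(-70, -37) = -70
D (P2): min(-86, -75) = -86
A (P1): max(-70, -86) = -70
E (P2): min(79, 78, -45) = -45
F (P2): min(28, 18) = 18
B (P1): max(-45, 18) = 18
root (P2): min(-70, 18) = -70

-70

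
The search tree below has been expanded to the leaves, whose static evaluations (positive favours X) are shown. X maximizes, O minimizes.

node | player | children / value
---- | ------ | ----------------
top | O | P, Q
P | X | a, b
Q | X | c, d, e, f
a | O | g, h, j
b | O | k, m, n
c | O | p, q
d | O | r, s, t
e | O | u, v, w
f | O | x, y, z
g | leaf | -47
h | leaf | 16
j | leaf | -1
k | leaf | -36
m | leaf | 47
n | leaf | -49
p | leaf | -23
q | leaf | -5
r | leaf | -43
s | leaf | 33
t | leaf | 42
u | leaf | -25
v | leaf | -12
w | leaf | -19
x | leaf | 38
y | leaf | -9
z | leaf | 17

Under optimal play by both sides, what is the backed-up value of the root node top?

-47

a (O): min(-47, 16, -1) = -47
b (O): min(-36, 47, -49) = -49
P (X): max(-47, -49) = -47
c (O): min(-23, -5) = -23
d (O): min(-43, 33, 42) = -43
e (O): min(-25, -12, -19) = -25
f (O): min(38, -9, 17) = -9
Q (X): max(-23, -43, -25, -9) = -9
top (O): min(-47, -9) = -47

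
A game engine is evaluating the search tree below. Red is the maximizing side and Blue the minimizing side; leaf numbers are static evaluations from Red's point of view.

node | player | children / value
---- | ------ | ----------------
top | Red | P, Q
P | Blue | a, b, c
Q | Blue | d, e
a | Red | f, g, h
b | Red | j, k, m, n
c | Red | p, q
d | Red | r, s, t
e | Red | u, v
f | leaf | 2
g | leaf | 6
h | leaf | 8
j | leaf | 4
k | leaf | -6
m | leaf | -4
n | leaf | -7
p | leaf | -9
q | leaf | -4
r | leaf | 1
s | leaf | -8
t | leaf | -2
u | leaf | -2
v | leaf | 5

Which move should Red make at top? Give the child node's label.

Q

a (Red): max(2, 6, 8) = 8
b (Red): max(4, -6, -4, -7) = 4
c (Red): max(-9, -4) = -4
P (Blue): min(8, 4, -4) = -4
d (Red): max(1, -8, -2) = 1
e (Red): max(-2, 5) = 5
Q (Blue): min(1, 5) = 1
top (Red): max(-4, 1) = 1
Red at top wants the highest of {P=-4, Q=1}, so chooses Q.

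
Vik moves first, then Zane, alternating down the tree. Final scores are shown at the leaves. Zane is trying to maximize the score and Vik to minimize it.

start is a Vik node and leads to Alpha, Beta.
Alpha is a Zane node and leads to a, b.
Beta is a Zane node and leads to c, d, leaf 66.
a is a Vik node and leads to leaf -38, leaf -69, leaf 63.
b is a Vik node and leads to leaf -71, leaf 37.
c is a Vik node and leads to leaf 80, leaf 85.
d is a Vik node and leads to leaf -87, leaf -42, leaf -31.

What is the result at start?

-69

a (Vik): min(-38, -69, 63) = -69
b (Vik): min(-71, 37) = -71
Alpha (Zane): max(-69, -71) = -69
c (Vik): min(80, 85) = 80
d (Vik): min(-87, -42, -31) = -87
Beta (Zane): max(80, -87, 66) = 80
start (Vik): min(-69, 80) = -69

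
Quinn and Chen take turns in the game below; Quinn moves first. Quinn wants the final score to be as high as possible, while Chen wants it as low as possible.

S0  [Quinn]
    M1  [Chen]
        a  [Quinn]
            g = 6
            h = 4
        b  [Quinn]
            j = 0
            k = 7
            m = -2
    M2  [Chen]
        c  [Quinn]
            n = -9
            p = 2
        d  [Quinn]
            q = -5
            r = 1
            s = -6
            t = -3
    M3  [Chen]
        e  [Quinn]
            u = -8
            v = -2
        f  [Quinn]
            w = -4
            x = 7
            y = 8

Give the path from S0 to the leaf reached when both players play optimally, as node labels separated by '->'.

a (Quinn): max(6, 4) = 6
b (Quinn): max(0, 7, -2) = 7
M1 (Chen): min(6, 7) = 6
c (Quinn): max(-9, 2) = 2
d (Quinn): max(-5, 1, -6, -3) = 1
M2 (Chen): min(2, 1) = 1
e (Quinn): max(-8, -2) = -2
f (Quinn): max(-4, 7, 8) = 8
M3 (Chen): min(-2, 8) = -2
S0 (Quinn): max(6, 1, -2) = 6
At S0, Quinn picks M1 (highest: 6).
At M1, Chen picks a (lowest: 6).
At a, Quinn picks g (highest: 6).
Terminal value 6.

S0 -> M1 -> a -> g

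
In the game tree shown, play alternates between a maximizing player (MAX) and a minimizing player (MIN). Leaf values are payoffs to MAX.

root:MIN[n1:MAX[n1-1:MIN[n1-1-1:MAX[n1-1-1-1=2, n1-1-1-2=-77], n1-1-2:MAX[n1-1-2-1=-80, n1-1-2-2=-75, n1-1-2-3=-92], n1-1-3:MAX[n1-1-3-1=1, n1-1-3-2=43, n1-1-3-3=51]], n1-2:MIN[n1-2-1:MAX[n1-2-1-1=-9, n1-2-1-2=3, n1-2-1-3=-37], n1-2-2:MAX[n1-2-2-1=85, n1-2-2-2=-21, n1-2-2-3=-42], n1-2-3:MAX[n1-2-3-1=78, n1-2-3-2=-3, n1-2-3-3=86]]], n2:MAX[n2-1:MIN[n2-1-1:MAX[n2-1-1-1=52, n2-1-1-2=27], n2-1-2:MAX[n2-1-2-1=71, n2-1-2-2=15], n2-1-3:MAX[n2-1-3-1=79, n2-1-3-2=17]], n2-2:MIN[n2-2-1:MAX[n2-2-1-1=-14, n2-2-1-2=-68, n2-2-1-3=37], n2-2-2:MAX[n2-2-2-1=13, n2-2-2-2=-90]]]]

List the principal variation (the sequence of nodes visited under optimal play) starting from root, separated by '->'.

n1-1-1 (MAX): max(2, -77) = 2
n1-1-2 (MAX): max(-80, -75, -92) = -75
n1-1-3 (MAX): max(1, 43, 51) = 51
n1-1 (MIN): min(2, -75, 51) = -75
n1-2-1 (MAX): max(-9, 3, -37) = 3
n1-2-2 (MAX): max(85, -21, -42) = 85
n1-2-3 (MAX): max(78, -3, 86) = 86
n1-2 (MIN): min(3, 85, 86) = 3
n1 (MAX): max(-75, 3) = 3
n2-1-1 (MAX): max(52, 27) = 52
n2-1-2 (MAX): max(71, 15) = 71
n2-1-3 (MAX): max(79, 17) = 79
n2-1 (MIN): min(52, 71, 79) = 52
n2-2-1 (MAX): max(-14, -68, 37) = 37
n2-2-2 (MAX): max(13, -90) = 13
n2-2 (MIN): min(37, 13) = 13
n2 (MAX): max(52, 13) = 52
root (MIN): min(3, 52) = 3
At root, MIN picks n1 (lowest: 3).
At n1, MAX picks n1-2 (highest: 3).
At n1-2, MIN picks n1-2-1 (lowest: 3).
At n1-2-1, MAX picks n1-2-1-2 (highest: 3).
Terminal value 3.

root -> n1 -> n1-2 -> n1-2-1 -> n1-2-1-2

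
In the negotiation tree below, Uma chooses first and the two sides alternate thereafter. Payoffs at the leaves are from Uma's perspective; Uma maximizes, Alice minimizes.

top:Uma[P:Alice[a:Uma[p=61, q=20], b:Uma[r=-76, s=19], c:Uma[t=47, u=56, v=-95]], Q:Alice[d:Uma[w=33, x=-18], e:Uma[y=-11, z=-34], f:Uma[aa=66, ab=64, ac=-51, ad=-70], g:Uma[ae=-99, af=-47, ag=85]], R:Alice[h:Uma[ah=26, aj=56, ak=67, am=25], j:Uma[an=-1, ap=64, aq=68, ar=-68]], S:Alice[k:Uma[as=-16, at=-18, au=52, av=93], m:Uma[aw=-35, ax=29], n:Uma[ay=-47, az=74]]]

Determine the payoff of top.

67

a (Uma): max(61, 20) = 61
b (Uma): max(-76, 19) = 19
c (Uma): max(47, 56, -95) = 56
P (Alice): min(61, 19, 56) = 19
d (Uma): max(33, -18) = 33
e (Uma): max(-11, -34) = -11
f (Uma): max(66, 64, -51, -70) = 66
g (Uma): max(-99, -47, 85) = 85
Q (Alice): min(33, -11, 66, 85) = -11
h (Uma): max(26, 56, 67, 25) = 67
j (Uma): max(-1, 64, 68, -68) = 68
R (Alice): min(67, 68) = 67
k (Uma): max(-16, -18, 52, 93) = 93
m (Uma): max(-35, 29) = 29
n (Uma): max(-47, 74) = 74
S (Alice): min(93, 29, 74) = 29
top (Uma): max(19, -11, 67, 29) = 67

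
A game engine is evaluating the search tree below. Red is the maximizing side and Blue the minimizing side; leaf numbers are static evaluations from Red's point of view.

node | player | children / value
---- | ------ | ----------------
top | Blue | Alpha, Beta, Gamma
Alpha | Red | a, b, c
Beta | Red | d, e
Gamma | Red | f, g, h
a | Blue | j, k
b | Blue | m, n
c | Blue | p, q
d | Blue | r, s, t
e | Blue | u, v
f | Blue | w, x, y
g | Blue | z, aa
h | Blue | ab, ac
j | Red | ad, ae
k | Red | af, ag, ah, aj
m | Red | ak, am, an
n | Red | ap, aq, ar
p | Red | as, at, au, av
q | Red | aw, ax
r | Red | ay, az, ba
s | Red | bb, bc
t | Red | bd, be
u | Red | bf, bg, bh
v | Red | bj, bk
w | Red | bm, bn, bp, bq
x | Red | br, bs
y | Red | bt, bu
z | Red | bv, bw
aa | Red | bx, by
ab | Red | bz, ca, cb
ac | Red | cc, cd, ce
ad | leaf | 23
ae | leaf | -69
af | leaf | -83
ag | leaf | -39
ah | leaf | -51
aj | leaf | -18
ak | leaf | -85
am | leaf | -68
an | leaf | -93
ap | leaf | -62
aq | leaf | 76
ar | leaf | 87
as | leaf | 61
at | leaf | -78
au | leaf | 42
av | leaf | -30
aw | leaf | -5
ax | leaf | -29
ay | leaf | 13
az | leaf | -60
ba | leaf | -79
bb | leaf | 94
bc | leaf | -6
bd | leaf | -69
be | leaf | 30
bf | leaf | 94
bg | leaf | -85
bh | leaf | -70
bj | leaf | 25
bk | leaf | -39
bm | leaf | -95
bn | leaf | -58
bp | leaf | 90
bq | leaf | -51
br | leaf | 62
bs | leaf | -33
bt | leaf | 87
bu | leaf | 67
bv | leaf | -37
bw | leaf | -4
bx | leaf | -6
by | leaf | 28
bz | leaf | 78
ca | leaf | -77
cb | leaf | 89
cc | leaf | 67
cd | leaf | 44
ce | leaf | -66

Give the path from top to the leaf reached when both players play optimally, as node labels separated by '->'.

top -> Alpha -> c -> q -> aw

j (Red): max(23, -69) = 23
k (Red): max(-83, -39, -51, -18) = -18
a (Blue): min(23, -18) = -18
m (Red): max(-85, -68, -93) = -68
n (Red): max(-62, 76, 87) = 87
b (Blue): min(-68, 87) = -68
p (Red): max(61, -78, 42, -30) = 61
q (Red): max(-5, -29) = -5
c (Blue): min(61, -5) = -5
Alpha (Red): max(-18, -68, -5) = -5
r (Red): max(13, -60, -79) = 13
s (Red): max(94, -6) = 94
t (Red): max(-69, 30) = 30
d (Blue): min(13, 94, 30) = 13
u (Red): max(94, -85, -70) = 94
v (Red): max(25, -39) = 25
e (Blue): min(94, 25) = 25
Beta (Red): max(13, 25) = 25
w (Red): max(-95, -58, 90, -51) = 90
x (Red): max(62, -33) = 62
y (Red): max(87, 67) = 87
f (Blue): min(90, 62, 87) = 62
z (Red): max(-37, -4) = -4
aa (Red): max(-6, 28) = 28
g (Blue): min(-4, 28) = -4
ab (Red): max(78, -77, 89) = 89
ac (Red): max(67, 44, -66) = 67
h (Blue): min(89, 67) = 67
Gamma (Red): max(62, -4, 67) = 67
top (Blue): min(-5, 25, 67) = -5
At top, Blue picks Alpha (lowest: -5).
At Alpha, Red picks c (highest: -5).
At c, Blue picks q (lowest: -5).
At q, Red picks aw (highest: -5).
Terminal value -5.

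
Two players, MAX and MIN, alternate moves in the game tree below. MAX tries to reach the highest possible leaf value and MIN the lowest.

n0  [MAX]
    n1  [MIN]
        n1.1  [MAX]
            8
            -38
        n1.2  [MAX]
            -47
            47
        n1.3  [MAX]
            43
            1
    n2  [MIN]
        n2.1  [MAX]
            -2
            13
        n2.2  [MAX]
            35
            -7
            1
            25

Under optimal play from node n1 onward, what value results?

n1.1 (MAX): max(8, -38) = 8
n1.2 (MAX): max(-47, 47) = 47
n1.3 (MAX): max(43, 1) = 43
n1 (MIN): min(8, 47, 43) = 8

8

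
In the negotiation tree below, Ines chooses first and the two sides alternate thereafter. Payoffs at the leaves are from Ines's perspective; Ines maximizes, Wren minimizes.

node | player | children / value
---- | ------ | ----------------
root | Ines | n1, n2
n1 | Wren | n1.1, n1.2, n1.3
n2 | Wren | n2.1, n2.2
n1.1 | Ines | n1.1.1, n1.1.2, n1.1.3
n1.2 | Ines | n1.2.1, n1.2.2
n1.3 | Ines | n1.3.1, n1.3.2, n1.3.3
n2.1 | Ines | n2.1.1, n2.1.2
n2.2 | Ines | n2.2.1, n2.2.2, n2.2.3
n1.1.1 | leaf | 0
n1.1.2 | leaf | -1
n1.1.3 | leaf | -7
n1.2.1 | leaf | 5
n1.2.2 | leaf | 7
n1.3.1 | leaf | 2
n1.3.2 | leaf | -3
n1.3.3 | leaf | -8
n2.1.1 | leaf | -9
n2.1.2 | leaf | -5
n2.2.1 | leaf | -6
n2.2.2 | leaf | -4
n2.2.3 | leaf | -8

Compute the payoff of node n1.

0

n1.1 (Ines): max(0, -1, -7) = 0
n1.2 (Ines): max(5, 7) = 7
n1.3 (Ines): max(2, -3, -8) = 2
n1 (Wren): min(0, 7, 2) = 0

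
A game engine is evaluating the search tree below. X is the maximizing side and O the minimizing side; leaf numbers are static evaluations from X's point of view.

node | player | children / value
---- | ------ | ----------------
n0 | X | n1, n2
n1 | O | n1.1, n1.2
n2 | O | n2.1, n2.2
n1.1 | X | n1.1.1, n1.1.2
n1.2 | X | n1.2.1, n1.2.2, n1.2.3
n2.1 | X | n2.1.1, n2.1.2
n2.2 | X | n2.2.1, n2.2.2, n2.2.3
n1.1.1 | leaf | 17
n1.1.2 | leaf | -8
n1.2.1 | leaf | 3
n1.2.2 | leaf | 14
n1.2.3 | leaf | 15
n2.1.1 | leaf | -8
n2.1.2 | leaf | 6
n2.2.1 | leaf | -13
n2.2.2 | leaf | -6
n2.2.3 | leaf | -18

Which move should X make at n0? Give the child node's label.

n1

n1.1 (X): max(17, -8) = 17
n1.2 (X): max(3, 14, 15) = 15
n1 (O): min(17, 15) = 15
n2.1 (X): max(-8, 6) = 6
n2.2 (X): max(-13, -6, -18) = -6
n2 (O): min(6, -6) = -6
n0 (X): max(15, -6) = 15
X at n0 wants the highest of {n1=15, n2=-6}, so chooses n1.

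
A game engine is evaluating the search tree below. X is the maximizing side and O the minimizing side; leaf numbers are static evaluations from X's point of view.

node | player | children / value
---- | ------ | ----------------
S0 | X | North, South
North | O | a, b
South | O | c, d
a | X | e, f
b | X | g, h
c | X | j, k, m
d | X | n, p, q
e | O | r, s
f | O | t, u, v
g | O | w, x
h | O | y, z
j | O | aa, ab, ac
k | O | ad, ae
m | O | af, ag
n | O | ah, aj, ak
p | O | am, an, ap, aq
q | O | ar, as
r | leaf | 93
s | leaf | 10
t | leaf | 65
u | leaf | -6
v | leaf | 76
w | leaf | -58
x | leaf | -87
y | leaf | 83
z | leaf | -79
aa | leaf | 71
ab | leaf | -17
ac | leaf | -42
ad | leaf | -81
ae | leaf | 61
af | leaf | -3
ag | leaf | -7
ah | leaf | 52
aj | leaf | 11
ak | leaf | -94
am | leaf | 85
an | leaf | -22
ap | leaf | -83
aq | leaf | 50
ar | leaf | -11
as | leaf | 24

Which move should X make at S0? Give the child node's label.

South

e (O): min(93, 10) = 10
f (O): min(65, -6, 76) = -6
a (X): max(10, -6) = 10
g (O): min(-58, -87) = -87
h (O): min(83, -79) = -79
b (X): max(-87, -79) = -79
North (O): min(10, -79) = -79
j (O): min(71, -17, -42) = -42
k (O): min(-81, 61) = -81
m (O): min(-3, -7) = -7
c (X): max(-42, -81, -7) = -7
n (O): min(52, 11, -94) = -94
p (O): min(85, -22, -83, 50) = -83
q (O): min(-11, 24) = -11
d (X): max(-94, -83, -11) = -11
South (O): min(-7, -11) = -11
S0 (X): max(-79, -11) = -11
X at S0 wants the highest of {North=-79, South=-11}, so chooses South.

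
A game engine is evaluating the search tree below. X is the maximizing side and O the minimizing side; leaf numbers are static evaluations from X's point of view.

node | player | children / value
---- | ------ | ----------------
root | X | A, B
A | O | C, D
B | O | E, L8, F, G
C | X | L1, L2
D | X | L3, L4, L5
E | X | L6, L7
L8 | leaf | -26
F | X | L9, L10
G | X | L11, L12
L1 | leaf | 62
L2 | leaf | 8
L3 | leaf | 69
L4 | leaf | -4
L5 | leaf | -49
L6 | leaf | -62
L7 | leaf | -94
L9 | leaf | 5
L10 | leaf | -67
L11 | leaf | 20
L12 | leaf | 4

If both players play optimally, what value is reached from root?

62

C (X): max(62, 8) = 62
D (X): max(69, -4, -49) = 69
A (O): min(62, 69) = 62
E (X): max(-62, -94) = -62
F (X): max(5, -67) = 5
G (X): max(20, 4) = 20
B (O): min(-62, -26, 5, 20) = -62
root (X): max(62, -62) = 62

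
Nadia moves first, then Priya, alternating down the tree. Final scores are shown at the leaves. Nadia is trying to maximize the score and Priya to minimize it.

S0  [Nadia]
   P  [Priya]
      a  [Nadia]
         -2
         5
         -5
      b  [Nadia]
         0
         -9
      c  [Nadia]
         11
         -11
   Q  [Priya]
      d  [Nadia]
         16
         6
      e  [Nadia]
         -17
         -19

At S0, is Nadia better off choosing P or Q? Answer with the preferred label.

P

a (Nadia): max(-2, 5, -5) = 5
b (Nadia): max(0, -9) = 0
c (Nadia): max(11, -11) = 11
P (Priya): min(5, 0, 11) = 0
d (Nadia): max(16, 6) = 16
e (Nadia): max(-17, -19) = -17
Q (Priya): min(16, -17) = -17
Nadia prefers the higher value; P=0, Q=-17. P is better since 0 > -17.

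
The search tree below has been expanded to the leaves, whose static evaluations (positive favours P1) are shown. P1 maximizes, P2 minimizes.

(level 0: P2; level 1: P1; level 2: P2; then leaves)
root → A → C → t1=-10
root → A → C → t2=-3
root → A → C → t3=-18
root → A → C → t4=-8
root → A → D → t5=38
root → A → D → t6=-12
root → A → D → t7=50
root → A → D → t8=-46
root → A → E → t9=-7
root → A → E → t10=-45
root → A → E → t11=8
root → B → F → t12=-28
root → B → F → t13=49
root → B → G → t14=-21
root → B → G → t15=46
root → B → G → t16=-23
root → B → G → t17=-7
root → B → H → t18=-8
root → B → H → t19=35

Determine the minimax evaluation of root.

C (P2): min(-10, -3, -18, -8) = -18
D (P2): min(38, -12, 50, -46) = -46
E (P2): min(-7, -45, 8) = -45
A (P1): max(-18, -46, -45) = -18
F (P2): min(-28, 49) = -28
G (P2): min(-21, 46, -23, -7) = -23
H (P2): min(-8, 35) = -8
B (P1): max(-28, -23, -8) = -8
root (P2): min(-18, -8) = -18

-18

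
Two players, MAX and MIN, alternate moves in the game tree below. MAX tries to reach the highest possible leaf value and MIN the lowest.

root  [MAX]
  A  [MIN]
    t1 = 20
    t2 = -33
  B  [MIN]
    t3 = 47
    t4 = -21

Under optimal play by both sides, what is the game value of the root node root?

A (MIN): min(20, -33) = -33
B (MIN): min(47, -21) = -21
root (MAX): max(-33, -21) = -21

-21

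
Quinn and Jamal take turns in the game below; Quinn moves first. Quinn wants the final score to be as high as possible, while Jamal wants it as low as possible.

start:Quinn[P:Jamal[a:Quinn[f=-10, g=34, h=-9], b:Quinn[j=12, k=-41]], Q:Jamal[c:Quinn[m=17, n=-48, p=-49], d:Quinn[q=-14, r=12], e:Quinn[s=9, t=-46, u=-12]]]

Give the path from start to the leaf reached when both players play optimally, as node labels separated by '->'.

a (Quinn): max(-10, 34, -9) = 34
b (Quinn): max(12, -41) = 12
P (Jamal): min(34, 12) = 12
c (Quinn): max(17, -48, -49) = 17
d (Quinn): max(-14, 12) = 12
e (Quinn): max(9, -46, -12) = 9
Q (Jamal): min(17, 12, 9) = 9
start (Quinn): max(12, 9) = 12
At start, Quinn picks P (highest: 12).
At P, Jamal picks b (lowest: 12).
At b, Quinn picks j (highest: 12).
Terminal value 12.

start -> P -> b -> j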